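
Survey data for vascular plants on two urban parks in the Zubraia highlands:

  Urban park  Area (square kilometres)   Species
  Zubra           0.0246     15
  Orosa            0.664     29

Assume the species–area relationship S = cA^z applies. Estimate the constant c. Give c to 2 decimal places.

31.48

z = ln(S₂/S₁) / ln(A₂/A₁) = ln(29/15) / ln(0.664/0.0246) = 0.6592 / 3.2955 = 0.2000
c = S₁ / A₁^z = 15 / 0.0246^0.2000 = 15 / 0.4766 = 31.48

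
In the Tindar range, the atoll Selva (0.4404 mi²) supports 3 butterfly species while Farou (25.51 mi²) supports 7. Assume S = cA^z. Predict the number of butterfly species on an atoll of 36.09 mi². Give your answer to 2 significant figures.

7.5

z = ln(7/3) / ln(25.51/0.4404) = 0.8473 / 4.0591 = 0.2087
c = 3 / 0.4404^0.2087 = 3 / 0.8427 = 3.56
S₃ = 3.56 × 36.09^0.2087 = 3.56 × 2.114 ≈ 7.526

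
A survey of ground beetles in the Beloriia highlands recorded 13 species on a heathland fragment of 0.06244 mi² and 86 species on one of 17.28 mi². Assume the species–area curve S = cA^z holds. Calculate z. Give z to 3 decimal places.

Taking logs: ln S = ln c + z ln A, so z = (ln S₂ − ln S₁)/(ln A₂ − ln A₁).
z = ln(86/13) / ln(17.28/0.06244) = ln(6.615) / ln(276.7) = 1.8894 / 5.6231 = 0.3360

0.336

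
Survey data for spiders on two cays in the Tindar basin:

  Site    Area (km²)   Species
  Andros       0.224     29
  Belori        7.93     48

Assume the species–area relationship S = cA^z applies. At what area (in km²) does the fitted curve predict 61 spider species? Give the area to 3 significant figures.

z = ln(48/29) / ln(7.93/0.224) = 0.5039 / 3.5668 = 0.1413
c = 29 / 0.224^0.1413 = 29 / 0.8095 = 35.83
A = (61/35.83)^(1/0.1413) ⇒ ln A = ln(1.703)/0.1413 = 3.7671
A = e^3.7671 ≈ 43.26 km²

43.3 km²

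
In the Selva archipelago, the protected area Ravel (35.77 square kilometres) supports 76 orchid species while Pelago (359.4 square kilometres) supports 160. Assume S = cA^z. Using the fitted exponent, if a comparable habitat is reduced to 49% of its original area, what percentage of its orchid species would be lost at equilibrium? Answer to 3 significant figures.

z = ln(160/76) / ln(359.4/35.77) = 0.7444 / 2.3073 = 0.3226
S_new/S_old = (A_new/A_old)^z = 0.49^0.3226 = exp(0.3226 × -0.7133) = 0.7944
Fraction lost = 1 − 0.7944 = 0.2056

20.6%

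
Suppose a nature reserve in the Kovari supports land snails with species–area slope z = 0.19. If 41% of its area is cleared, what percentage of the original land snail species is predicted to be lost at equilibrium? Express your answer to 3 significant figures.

9.54%

S_new/S_old = (A_new/A_old)^z = 0.59^0.19
= exp(0.19 × ln 0.59) = exp(0.19 × -0.5276) = exp(-0.1003) ≈ 0.9046
Fraction lost = 1 − 0.9046 = 0.09539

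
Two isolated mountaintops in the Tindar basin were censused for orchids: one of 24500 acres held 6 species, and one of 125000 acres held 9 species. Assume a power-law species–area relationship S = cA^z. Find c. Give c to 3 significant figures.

0.485

z = ln(S₂/S₁) / ln(A₂/A₁) = ln(9/6) / ln(125000/24500) = 0.4055 / 1.6296 = 0.2488
c = S₁ / A₁^z = 6 / 24500^0.2488 = 6 / 12.36 = 0.4854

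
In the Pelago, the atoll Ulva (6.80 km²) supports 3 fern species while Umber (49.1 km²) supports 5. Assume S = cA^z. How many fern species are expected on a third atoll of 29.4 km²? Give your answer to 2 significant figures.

4.4

z = ln(5/3) / ln(49.1/6.8) = 0.5108 / 1.9769 = 0.2584
c = 3 / 6.8^0.2584 = 3 / 1.641 = 1.828
S₃ = 1.828 × 29.4^0.2584 = 1.828 × 2.396 ≈ 4.379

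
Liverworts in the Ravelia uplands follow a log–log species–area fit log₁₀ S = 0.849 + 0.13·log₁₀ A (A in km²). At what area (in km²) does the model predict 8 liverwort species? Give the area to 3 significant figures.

2.61 km²

8 = 7.063 × A^0.13  ⇒  A^0.13 = 8/7.063 = 1.133
ln A = ln(1.133) / 0.13 = 0.1245 / 0.13 = 0.9581
A = e^0.9581 ≈ 2.607 km²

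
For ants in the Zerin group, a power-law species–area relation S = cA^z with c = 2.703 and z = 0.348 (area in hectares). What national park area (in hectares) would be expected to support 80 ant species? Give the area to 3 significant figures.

80 = 2.703 × A^0.348  ⇒  A^0.348 = 80/2.703 = 29.6
ln A = ln(29.6) / 0.348 = 3.3877 / 0.348 = 9.7347
A = e^9.7347 ≈ 16893 hectares

16900 hectares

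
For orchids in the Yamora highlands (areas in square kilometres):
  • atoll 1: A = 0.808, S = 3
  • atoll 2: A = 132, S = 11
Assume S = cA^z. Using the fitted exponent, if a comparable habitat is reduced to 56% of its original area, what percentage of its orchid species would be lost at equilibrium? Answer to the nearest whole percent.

z = ln(11/3) / ln(132/0.808) = 1.2993 / 5.0960 = 0.2550
S_new/S_old = (A_new/A_old)^z = 0.56^0.2550 = exp(0.2550 × -0.5798) = 0.8626
Fraction lost = 1 − 0.8626 = 0.1374

14%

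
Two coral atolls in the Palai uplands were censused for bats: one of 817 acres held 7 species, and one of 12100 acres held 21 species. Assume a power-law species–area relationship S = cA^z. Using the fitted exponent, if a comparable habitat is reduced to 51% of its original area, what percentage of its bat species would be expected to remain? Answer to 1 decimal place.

76.0%

z = ln(21/7) / ln(12100/817) = 1.0986 / 2.6953 = 0.4076
S_new/S_old = (A_new/A_old)^z = 0.51^0.4076 = exp(0.4076 × -0.6733) = 0.76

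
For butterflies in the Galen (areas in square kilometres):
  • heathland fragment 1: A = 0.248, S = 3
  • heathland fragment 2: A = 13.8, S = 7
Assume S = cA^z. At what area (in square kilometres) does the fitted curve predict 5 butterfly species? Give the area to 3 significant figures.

2.80 square kilometres

z = ln(7/3) / ln(13.8/0.248) = 0.8473 / 4.0190 = 0.2108
c = 3 / 0.248^0.2108 = 3 / 0.7453 = 4.025
A = (5/4.025)^(1/0.2108) ⇒ ln A = ln(1.242)/0.2108 = 1.0287
A = e^1.0287 ≈ 2.797 square kilometres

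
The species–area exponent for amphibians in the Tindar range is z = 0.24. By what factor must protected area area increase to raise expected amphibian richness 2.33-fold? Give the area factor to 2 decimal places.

33.94

(A₂/A₁)^0.24 = 2.33, so A₂/A₁ = 2.33^(1/0.24) = 2.33^4.167
ln(A₂/A₁) = ln 2.33 / 0.24 = 0.8459 / 0.24 = 3.5245
A₂/A₁ = e^3.5245 ≈ 33.94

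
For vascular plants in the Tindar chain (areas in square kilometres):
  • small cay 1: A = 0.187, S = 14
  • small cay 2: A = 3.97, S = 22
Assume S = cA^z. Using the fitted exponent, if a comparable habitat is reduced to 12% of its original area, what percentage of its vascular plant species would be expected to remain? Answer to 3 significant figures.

z = ln(22/14) / ln(3.97/0.187) = 0.4520 / 3.0554 = 0.1479
S_new/S_old = (A_new/A_old)^z = 0.12^0.1479 = exp(0.1479 × -2.1203) = 0.7308

73.1%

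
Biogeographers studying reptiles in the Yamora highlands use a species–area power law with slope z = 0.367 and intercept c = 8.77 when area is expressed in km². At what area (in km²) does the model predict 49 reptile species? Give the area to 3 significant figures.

49 = 8.77 × A^0.367  ⇒  A^0.367 = 49/8.77 = 5.587
ln A = ln(5.587) / 0.367 = 1.7205 / 0.367 = 4.6880
A = e^4.6880 ≈ 108.6 km²

109 km²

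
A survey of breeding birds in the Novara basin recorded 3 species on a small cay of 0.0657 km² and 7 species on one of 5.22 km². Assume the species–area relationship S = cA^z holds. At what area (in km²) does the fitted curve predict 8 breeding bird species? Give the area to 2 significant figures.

z = ln(7/3) / ln(5.22/0.0657) = 0.8473 / 4.3752 = 0.1937
c = 3 / 0.0657^0.1937 = 3 / 0.5902 = 5.083
A = (8/5.083)^(1/0.1937) ⇒ ln A = ln(1.574)/0.1937 = 2.3420
A = e^2.3420 ≈ 10.4 km²

10 km²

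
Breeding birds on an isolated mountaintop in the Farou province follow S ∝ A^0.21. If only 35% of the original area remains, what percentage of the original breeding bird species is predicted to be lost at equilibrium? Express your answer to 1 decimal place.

S_new/S_old = (A_new/A_old)^z = 0.35^0.21
= exp(0.21 × ln 0.35) = exp(0.21 × -1.0498) = exp(-0.2205) ≈ 0.8021
Fraction lost = 1 − 0.8021 = 0.1979

19.8%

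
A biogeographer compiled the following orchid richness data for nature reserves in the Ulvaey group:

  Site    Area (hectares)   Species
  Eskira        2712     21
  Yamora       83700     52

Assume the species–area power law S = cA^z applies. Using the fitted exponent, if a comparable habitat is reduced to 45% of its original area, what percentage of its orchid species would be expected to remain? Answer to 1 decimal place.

81.0%

z = ln(52/21) / ln(83700/2712) = 0.9067 / 3.4296 = 0.2644
S_new/S_old = (A_new/A_old)^z = 0.45^0.2644 = exp(0.2644 × -0.7985) = 0.8097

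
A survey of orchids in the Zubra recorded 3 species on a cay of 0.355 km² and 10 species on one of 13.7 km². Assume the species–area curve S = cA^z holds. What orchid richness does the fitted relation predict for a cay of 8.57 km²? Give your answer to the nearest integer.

z = ln(10/3) / ln(13.7/0.355) = 1.2040 / 3.6530 = 0.3296
c = 3 / 0.355^0.3296 = 3 / 0.7108 = 4.22
S₃ = 4.22 × 8.57^0.3296 = 4.22 × 2.03 ≈ 8.567

9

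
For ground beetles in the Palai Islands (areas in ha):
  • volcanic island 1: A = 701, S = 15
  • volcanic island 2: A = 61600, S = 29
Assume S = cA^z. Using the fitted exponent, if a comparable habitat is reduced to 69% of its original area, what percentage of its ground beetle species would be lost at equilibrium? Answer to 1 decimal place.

z = ln(29/15) / ln(61600/701) = 0.6592 / 4.4759 = 0.1473
S_new/S_old = (A_new/A_old)^z = 0.69^0.1473 = exp(0.1473 × -0.3711) = 0.9468
Fraction lost = 1 − 0.9468 = 0.05319

5.3%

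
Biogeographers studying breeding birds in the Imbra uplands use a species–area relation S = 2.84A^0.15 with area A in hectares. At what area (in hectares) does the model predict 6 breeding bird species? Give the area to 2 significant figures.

150 hectares

6 = 2.84 × A^0.15  ⇒  A^0.15 = 6/2.84 = 2.113
ln A = ln(2.113) / 0.15 = 0.7480 / 0.15 = 4.9864
A = e^4.9864 ≈ 146.4 hectares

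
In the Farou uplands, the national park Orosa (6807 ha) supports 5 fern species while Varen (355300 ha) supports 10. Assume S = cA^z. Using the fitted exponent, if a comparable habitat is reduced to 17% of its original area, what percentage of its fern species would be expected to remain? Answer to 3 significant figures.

z = ln(10/5) / ln(355300/6807) = 0.6931 / 3.9550 = 0.1753
S_new/S_old = (A_new/A_old)^z = 0.17^0.1753 = exp(0.1753 × -1.7720) = 0.733

73.3%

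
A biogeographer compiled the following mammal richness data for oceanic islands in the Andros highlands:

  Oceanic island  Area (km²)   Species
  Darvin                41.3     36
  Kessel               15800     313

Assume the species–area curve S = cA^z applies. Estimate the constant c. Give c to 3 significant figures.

z = ln(S₂/S₁) / ln(A₂/A₁) = ln(313/36) / ln(15800/41.3) = 2.1627 / 5.9469 = 0.3637
c = S₁ / A₁^z = 36 / 41.3^0.3637 = 36 / 3.87 = 9.303

9.30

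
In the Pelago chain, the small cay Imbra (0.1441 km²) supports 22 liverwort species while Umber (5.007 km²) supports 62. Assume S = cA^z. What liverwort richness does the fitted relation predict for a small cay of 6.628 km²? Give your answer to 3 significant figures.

z = ln(62/22) / ln(5.007/0.1441) = 1.0361 / 3.5481 = 0.2920
c = 22 / 0.1441^0.2920 = 22 / 0.568 = 38.74
S₃ = 38.74 × 6.628^0.2920 = 38.74 × 1.737 ≈ 67.29

67.3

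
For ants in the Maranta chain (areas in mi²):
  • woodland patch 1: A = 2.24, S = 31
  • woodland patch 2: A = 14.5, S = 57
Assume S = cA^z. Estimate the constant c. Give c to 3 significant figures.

23.8

z = ln(S₂/S₁) / ln(A₂/A₁) = ln(57/31) / ln(14.5/2.24) = 0.6091 / 1.8677 = 0.3261
c = S₁ / A₁^z = 31 / 2.24^0.3261 = 31 / 1.301 = 23.83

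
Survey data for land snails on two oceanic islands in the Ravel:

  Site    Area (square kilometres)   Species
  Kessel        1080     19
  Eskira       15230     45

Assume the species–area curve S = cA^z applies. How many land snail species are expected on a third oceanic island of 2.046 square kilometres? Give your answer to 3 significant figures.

z = ln(45/19) / ln(15230/1080) = 0.8622 / 2.6463 = 0.3258
c = 19 / 1080^0.3258 = 19 / 9.735 = 1.952
S₃ = 1.952 × 2.046^0.3258 = 1.952 × 1.263 ≈ 2.464

2.46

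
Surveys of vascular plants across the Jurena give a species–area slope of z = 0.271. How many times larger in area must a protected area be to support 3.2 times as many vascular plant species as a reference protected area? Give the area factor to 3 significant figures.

73.1

(A₂/A₁)^0.271 = 3.2, so A₂/A₁ = 3.2^(1/0.271) = 3.2^3.69
ln(A₂/A₁) = ln 3.2 / 0.271 = 1.1632 / 0.271 = 4.2921
A₂/A₁ = e^4.2921 ≈ 73.12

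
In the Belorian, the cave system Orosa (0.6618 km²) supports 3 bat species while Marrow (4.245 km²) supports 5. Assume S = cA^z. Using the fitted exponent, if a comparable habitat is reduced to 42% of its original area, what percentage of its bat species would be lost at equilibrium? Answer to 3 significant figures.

21.2%

z = ln(5/3) / ln(4.245/0.6618) = 0.5108 / 1.8585 = 0.2749
S_new/S_old = (A_new/A_old)^z = 0.42^0.2749 = exp(0.2749 × -0.8675) = 0.7879
Fraction lost = 1 − 0.7879 = 0.2121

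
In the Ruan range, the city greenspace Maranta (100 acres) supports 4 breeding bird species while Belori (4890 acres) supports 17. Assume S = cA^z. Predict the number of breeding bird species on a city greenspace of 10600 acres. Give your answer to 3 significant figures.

z = ln(17/4) / ln(4890/100) = 1.4469 / 3.8898 = 0.3720
c = 4 / 100^0.3720 = 4 / 5.546 = 0.7213
S₃ = 0.7213 × 10600^0.3720 = 0.7213 × 31.43 ≈ 22.67

22.7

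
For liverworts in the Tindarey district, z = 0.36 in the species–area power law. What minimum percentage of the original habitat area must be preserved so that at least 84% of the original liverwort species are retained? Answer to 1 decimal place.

Need (A_new/A_old)^0.36 = 0.84, so A_new/A_old = 0.84^(1/0.36) = 0.84^2.778
ln(A_new/A_old) = ln 0.84 / 0.36 = -0.1744 / 0.36 = -0.4843
A_new/A_old = e^-0.4843 ≈ 0.6161

61.6%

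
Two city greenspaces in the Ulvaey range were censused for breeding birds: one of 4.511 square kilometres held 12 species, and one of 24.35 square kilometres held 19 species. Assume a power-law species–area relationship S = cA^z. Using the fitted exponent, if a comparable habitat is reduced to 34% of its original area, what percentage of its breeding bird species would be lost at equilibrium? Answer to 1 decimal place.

25.5%

z = ln(19/12) / ln(24.35/4.511) = 0.4595 / 1.6860 = 0.2726
S_new/S_old = (A_new/A_old)^z = 0.34^0.2726 = exp(0.2726 × -1.0788) = 0.7452
Fraction lost = 1 − 0.7452 = 0.2548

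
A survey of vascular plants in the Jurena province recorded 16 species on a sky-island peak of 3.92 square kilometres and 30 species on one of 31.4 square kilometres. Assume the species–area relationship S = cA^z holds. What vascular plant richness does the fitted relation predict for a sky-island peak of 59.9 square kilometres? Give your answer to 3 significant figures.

z = ln(30/16) / ln(31.4/3.92) = 0.6286 / 2.0807 = 0.3021
c = 16 / 3.92^0.3021 = 16 / 1.511 = 10.59
S₃ = 10.59 × 59.9^0.3021 = 10.59 × 3.443 ≈ 36.46

36.5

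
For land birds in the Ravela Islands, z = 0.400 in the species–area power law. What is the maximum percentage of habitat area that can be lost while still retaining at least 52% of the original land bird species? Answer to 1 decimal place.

Need (A_new/A_old)^0.4 = 0.52, so A_new/A_old = 0.52^(1/0.4) = 0.52^2.5
ln(A_new/A_old) = ln 0.52 / 0.4 = -0.6539 / 0.4 = -1.6348
A_new/A_old = e^-1.6348 ≈ 0.195
Fraction that can be lost = 1 − 0.195 = 0.805

80.5%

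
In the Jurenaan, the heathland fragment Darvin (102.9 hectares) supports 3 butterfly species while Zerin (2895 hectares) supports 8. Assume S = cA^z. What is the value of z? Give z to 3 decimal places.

Taking logs: ln S = ln c + z ln A, so z = (ln S₂ − ln S₁)/(ln A₂ − ln A₁).
z = ln(8/3) / ln(2895/102.9) = ln(2.667) / ln(28.13) = 0.9808 / 3.3370 = 0.2939

0.294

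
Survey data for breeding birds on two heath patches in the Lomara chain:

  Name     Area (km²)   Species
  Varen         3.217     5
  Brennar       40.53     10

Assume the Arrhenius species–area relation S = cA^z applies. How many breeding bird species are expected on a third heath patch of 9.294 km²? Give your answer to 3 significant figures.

z = ln(10/5) / ln(40.53/3.217) = 0.6931 / 2.5336 = 0.2736
c = 5 / 3.217^0.2736 = 5 / 1.377 = 3.632
S₃ = 3.632 × 9.294^0.2736 = 3.632 × 1.84 ≈ 6.684

6.68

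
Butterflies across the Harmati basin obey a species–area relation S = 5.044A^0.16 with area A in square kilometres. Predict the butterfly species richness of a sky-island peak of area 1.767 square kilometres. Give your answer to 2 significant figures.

5.5

S = 5.044 × 1.767^0.16
ln S = ln 5.044 + 0.16 × ln 1.767 = 1.6182 + 0.16 × 0.5693 = 1.7093
S = e^1.7093 ≈ 5.525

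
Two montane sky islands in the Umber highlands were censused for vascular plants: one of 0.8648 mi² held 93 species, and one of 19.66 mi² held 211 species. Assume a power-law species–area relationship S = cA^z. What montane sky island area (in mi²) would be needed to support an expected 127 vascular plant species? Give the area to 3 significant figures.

z = ln(211/93) / ln(19.66/0.8648) = 0.8193 / 3.1238 = 0.2623
c = 93 / 0.8648^0.2623 = 93 / 0.9626 = 96.61
A = (127/96.61)^(1/0.2623) ⇒ ln A = ln(1.315)/0.2623 = 1.0428
A = e^1.0428 ≈ 2.837 mi²

2.84 mi²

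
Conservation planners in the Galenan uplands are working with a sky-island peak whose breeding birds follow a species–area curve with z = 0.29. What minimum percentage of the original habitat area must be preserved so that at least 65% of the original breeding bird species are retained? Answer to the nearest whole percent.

23%

Need (A_new/A_old)^0.29 = 0.65, so A_new/A_old = 0.65^(1/0.29) = 0.65^3.448
ln(A_new/A_old) = ln 0.65 / 0.29 = -0.4308 / 0.29 = -1.4855
A_new/A_old = e^-1.4855 ≈ 0.2264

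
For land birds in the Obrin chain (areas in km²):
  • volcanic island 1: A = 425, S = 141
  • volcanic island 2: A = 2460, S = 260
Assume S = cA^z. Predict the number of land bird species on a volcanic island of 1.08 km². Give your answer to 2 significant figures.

18

z = ln(260/141) / ln(2460/425) = 0.6119 / 1.7558 = 0.3485
c = 141 / 425^0.3485 = 141 / 8.242 = 17.11
S₃ = 17.11 × 1.08^0.3485 = 17.11 × 1.027 ≈ 17.57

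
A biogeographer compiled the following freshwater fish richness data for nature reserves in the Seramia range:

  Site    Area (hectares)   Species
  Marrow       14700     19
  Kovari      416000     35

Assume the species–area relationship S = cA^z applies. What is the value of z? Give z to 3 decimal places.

Taking logs: ln S = ln c + z ln A, so z = (ln S₂ − ln S₁)/(ln A₂ − ln A₁).
z = ln(35/19) / ln(416000/14700) = ln(1.842) / ln(28.3) = 0.6109 / 3.3428 = 0.1828

0.183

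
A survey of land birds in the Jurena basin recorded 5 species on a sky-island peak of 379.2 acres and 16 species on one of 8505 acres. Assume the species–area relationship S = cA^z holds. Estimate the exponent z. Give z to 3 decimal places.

Taking logs: ln S = ln c + z ln A, so z = (ln S₂ − ln S₁)/(ln A₂ − ln A₁).
z = ln(16/5) / ln(8505/379.2) = ln(3.2) / ln(22.43) = 1.1632 / 3.1103 = 0.3740

0.374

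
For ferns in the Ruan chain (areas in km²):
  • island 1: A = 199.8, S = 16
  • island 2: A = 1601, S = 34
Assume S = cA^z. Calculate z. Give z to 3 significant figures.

Taking logs: ln S = ln c + z ln A, so z = (ln S₂ − ln S₁)/(ln A₂ − ln A₁).
z = ln(34/16) / ln(1601/199.8) = ln(2.125) / ln(8.013) = 0.7538 / 2.0811 = 0.3622

0.362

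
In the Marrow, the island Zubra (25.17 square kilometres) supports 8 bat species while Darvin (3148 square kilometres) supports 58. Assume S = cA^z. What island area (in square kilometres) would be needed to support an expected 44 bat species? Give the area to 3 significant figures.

1610 square kilometres

z = ln(58/8) / ln(3148/25.17) = 1.9810 / 4.8289 = 0.4102
c = 8 / 25.17^0.4102 = 8 / 3.756 = 2.13
A = (44/2.13)^(1/0.4102) ⇒ ln A = ln(20.66)/0.4102 = 7.3811
A = e^7.3811 ≈ 1605 square kilometres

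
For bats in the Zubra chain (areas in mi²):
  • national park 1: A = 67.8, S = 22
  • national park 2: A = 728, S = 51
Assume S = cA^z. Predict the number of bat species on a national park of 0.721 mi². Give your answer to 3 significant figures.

z = ln(51/22) / ln(728/67.8) = 0.8408 / 2.3737 = 0.3542
c = 22 / 67.8^0.3542 = 22 / 4.453 = 4.941
S₃ = 4.941 × 0.721^0.3542 = 4.941 × 0.8906 ≈ 4.4

4.40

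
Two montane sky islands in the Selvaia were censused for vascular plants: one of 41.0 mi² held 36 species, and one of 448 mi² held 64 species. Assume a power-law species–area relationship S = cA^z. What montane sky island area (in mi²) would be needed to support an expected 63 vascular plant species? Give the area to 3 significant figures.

z = ln(64/36) / ln(448/41) = 0.5754 / 2.3912 = 0.2406
c = 36 / 41^0.2406 = 36 / 2.444 = 14.73
A = (63/14.73)^(1/0.2406) ⇒ ln A = ln(4.277)/0.2406 = 6.0393
A = e^6.0393 ≈ 419.6 mi²

420 mi²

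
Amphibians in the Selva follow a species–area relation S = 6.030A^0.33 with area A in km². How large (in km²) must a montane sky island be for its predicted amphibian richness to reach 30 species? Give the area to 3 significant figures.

129 km²

30 = 6.03 × A^0.33  ⇒  A^0.33 = 30/6.03 = 4.975
ln A = ln(4.975) / 0.33 = 1.6045 / 0.33 = 4.8620
A = e^4.8620 ≈ 129.3 km²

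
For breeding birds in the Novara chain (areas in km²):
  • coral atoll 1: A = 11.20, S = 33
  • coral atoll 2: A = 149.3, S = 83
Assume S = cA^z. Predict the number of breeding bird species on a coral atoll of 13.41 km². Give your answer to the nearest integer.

35

z = ln(83/33) / ln(149.3/11.2) = 0.9223 / 2.5900 = 0.3561
c = 33 / 11.2^0.3561 = 33 / 2.364 = 13.96
S₃ = 13.96 × 13.41^0.3561 = 13.96 × 2.52 ≈ 35.19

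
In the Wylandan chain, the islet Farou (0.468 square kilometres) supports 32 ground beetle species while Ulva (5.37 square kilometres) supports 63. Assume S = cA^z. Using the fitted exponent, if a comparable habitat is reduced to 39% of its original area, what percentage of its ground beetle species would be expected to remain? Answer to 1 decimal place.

77.0%

z = ln(63/32) / ln(5.37/0.468) = 0.6774 / 2.4401 = 0.2776
S_new/S_old = (A_new/A_old)^z = 0.39^0.2776 = exp(0.2776 × -0.9416) = 0.77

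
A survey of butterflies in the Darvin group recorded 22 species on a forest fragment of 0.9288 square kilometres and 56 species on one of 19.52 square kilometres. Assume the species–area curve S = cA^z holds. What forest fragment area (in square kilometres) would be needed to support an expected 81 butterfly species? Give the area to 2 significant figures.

65 square kilometres

z = ln(56/22) / ln(19.52/0.9288) = 0.9343 / 3.0453 = 0.3068
c = 22 / 0.9288^0.3068 = 22 / 0.9776 = 22.5
A = (81/22.5)^(1/0.3068) ⇒ ln A = ln(3.599)/0.3068 = 4.1745
A = e^4.1745 ≈ 65.01 square kilometres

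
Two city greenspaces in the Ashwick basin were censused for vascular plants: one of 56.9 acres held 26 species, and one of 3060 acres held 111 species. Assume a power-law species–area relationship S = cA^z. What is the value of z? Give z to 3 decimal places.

0.364

Taking logs: ln S = ln c + z ln A, so z = (ln S₂ − ln S₁)/(ln A₂ − ln A₁).
z = ln(111/26) / ln(3060/56.9) = ln(4.269) / ln(53.78) = 1.4514 / 3.9849 = 0.3642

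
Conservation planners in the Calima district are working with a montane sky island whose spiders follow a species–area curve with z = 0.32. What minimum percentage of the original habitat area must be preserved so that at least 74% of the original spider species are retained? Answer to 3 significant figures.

39.0%

Need (A_new/A_old)^0.32 = 0.74, so A_new/A_old = 0.74^(1/0.32) = 0.74^3.125
ln(A_new/A_old) = ln 0.74 / 0.32 = -0.3011 / 0.32 = -0.9410
A_new/A_old = e^-0.9410 ≈ 0.3903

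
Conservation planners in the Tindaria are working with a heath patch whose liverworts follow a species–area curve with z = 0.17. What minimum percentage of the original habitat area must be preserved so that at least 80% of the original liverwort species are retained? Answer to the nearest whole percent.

27%

Need (A_new/A_old)^0.17 = 0.8, so A_new/A_old = 0.8^(1/0.17) = 0.8^5.882
ln(A_new/A_old) = ln 0.8 / 0.17 = -0.2231 / 0.17 = -1.3126
A_new/A_old = e^-1.3126 ≈ 0.2691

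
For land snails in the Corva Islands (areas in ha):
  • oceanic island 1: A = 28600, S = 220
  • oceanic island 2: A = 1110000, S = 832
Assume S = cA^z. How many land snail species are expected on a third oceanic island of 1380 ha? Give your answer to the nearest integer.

z = ln(832/220) / ln(1110000/28600) = 1.3302 / 3.6587 = 0.3636
c = 220 / 28600^0.3636 = 220 / 41.71 = 5.275
S₃ = 5.275 × 1380^0.3636 = 5.275 × 13.85 ≈ 73.08

73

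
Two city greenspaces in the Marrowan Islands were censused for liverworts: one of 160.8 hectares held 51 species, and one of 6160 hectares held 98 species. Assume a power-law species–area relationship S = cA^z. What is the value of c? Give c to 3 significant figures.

20.5

z = ln(S₂/S₁) / ln(A₂/A₁) = ln(98/51) / ln(6160/160.8) = 0.6531 / 3.6457 = 0.1792
c = S₁ / A₁^z = 51 / 160.8^0.1792 = 51 / 2.485 = 20.53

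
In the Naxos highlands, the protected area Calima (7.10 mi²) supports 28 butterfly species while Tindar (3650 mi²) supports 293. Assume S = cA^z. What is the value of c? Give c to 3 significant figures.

13.4

z = ln(S₂/S₁) / ln(A₂/A₁) = ln(293/28) / ln(3650/7.1) = 2.3480 / 6.2424 = 0.3761
c = S₁ / A₁^z = 28 / 7.1^0.3761 = 28 / 2.09 = 13.4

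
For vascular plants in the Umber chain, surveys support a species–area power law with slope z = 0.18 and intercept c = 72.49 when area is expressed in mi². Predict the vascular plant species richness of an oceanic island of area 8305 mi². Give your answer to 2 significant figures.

370

S = 72.49 × 8305^0.18
ln S = ln 72.49 + 0.18 × ln 8305 = 4.2834 + 0.18 × 9.0246 = 5.9079
S = e^5.9079 ≈ 367.9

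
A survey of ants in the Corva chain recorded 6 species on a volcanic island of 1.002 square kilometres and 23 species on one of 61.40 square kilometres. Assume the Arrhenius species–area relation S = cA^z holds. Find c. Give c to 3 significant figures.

z = ln(S₂/S₁) / ln(A₂/A₁) = ln(23/6) / ln(61.4/1.002) = 1.3437 / 4.1154 = 0.3265
c = S₁ / A₁^z = 6 / 1.002^0.3265 = 6 / 1.001 = 5.996

6.00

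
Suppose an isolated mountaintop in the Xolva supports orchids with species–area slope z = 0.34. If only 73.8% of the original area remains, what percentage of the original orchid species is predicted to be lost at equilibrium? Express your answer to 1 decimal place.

9.8%

S_new/S_old = (A_new/A_old)^z = 0.738^0.34
= exp(0.34 × ln 0.738) = exp(0.34 × -0.3038) = exp(-0.1033) ≈ 0.9019
Fraction lost = 1 − 0.9019 = 0.09814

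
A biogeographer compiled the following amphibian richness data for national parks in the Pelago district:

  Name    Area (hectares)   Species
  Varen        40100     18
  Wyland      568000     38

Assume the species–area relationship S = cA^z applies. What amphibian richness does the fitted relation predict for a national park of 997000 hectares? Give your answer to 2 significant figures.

45

z = ln(38/18) / ln(568000/40100) = 0.7472 / 2.6507 = 0.2819
c = 18 / 40100^0.2819 = 18 / 19.84 = 0.9072
S₃ = 0.9072 × 997000^0.2819 = 0.9072 × 49.09 ≈ 44.53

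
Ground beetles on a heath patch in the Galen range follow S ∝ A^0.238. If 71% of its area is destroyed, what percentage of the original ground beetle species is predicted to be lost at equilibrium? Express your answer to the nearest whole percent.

S_new/S_old = (A_new/A_old)^z = 0.29^0.238
= exp(0.238 × ln 0.29) = exp(0.238 × -1.2379) = exp(-0.2946) ≈ 0.7448
Fraction lost = 1 − 0.7448 = 0.2552

26%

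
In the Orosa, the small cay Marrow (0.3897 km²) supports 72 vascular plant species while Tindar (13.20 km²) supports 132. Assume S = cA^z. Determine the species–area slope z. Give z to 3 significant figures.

Taking logs: ln S = ln c + z ln A, so z = (ln S₂ − ln S₁)/(ln A₂ − ln A₁).
z = ln(132/72) / ln(13.2/0.3897) = ln(1.833) / ln(33.87) = 0.6061 / 3.5226 = 0.1721

0.172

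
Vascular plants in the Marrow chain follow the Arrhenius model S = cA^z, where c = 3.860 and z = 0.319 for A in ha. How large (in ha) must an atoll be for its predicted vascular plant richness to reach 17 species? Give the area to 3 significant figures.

17 = 3.86 × A^0.319  ⇒  A^0.319 = 17/3.86 = 4.404
ln A = ln(4.404) / 0.319 = 1.4825 / 0.319 = 4.6475
A = e^4.6475 ≈ 104.3 ha

104 ha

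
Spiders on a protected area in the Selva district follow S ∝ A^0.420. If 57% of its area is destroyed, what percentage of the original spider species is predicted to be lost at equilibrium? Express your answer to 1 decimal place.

S_new/S_old = (A_new/A_old)^z = 0.43^0.42
= exp(0.42 × ln 0.43) = exp(0.42 × -0.8440) = exp(-0.3545) ≈ 0.7015
Fraction lost = 1 − 0.7015 = 0.2985

29.8%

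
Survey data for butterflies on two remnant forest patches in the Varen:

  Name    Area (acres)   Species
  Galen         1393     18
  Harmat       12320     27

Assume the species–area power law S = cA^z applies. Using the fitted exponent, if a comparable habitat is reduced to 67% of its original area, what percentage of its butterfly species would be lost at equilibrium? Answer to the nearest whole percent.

z = ln(27/18) / ln(12320/1393) = 0.4055 / 2.1798 = 0.1860
S_new/S_old = (A_new/A_old)^z = 0.67^0.1860 = exp(0.1860 × -0.4005) = 0.9282
Fraction lost = 1 − 0.9282 = 0.07179

7%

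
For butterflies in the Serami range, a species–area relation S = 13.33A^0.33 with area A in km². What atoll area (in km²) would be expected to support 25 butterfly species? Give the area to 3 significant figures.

6.72 km²

25 = 13.33 × A^0.33  ⇒  A^0.33 = 25/13.33 = 1.875
ln A = ln(1.875) / 0.33 = 0.6289 / 0.33 = 1.9056
A = e^1.9056 ≈ 6.724 km²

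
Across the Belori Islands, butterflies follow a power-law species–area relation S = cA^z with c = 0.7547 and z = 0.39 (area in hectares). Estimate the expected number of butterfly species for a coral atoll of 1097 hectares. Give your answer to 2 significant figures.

S = 0.7547 × 1097^0.39
ln S = ln 0.7547 + 0.39 × ln 1097 = -0.2814 + 0.39 × 7.0003 = 2.4487
S = e^2.4487 ≈ 11.57

12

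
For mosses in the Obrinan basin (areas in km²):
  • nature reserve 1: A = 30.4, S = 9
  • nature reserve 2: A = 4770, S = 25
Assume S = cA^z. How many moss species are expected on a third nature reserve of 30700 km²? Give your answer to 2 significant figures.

36

z = ln(25/9) / ln(4770/30.4) = 1.0217 / 5.0557 = 0.2021
c = 9 / 30.4^0.2021 = 9 / 1.994 = 4.514
S₃ = 4.514 × 30700^0.2021 = 4.514 × 8.068 ≈ 36.42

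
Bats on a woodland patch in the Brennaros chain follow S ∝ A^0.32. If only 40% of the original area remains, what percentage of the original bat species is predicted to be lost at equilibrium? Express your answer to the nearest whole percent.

25%

S_new/S_old = (A_new/A_old)^z = 0.4^0.32
= exp(0.32 × ln 0.4) = exp(0.32 × -0.9163) = exp(-0.2932) ≈ 0.7459
Fraction lost = 1 − 0.7459 = 0.2541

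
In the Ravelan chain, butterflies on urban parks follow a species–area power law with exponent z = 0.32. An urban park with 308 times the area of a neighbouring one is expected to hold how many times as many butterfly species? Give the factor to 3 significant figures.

S₂/S₁ = (A₂/A₁)^z = 308^0.32
ln(S₂/S₁) = 0.32 × ln 308 = 0.32 × 5.7301 = 1.8336
S₂/S₁ = e^1.8336 ≈ 6.257

6.26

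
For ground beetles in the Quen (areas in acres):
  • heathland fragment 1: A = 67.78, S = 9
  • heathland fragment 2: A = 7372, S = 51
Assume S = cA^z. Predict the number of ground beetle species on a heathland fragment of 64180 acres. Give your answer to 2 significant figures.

z = ln(51/9) / ln(7372/67.78) = 1.7346 / 4.6892 = 0.3699
c = 9 / 67.78^0.3699 = 9 / 4.757 = 1.892
S₃ = 1.892 × 64180^0.3699 = 1.892 × 60.03 ≈ 113.6

110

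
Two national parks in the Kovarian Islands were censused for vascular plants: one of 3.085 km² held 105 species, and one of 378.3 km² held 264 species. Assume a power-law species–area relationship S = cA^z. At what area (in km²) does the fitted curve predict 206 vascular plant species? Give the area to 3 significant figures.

104 km²

z = ln(264/105) / ln(378.3/3.085) = 0.9220 / 4.8091 = 0.1917
c = 105 / 3.085^0.1917 = 105 / 1.241 = 84.6
A = (206/84.6)^(1/0.1917) ⇒ ln A = ln(2.435)/0.1917 = 4.6417
A = e^4.6417 ≈ 103.7 km²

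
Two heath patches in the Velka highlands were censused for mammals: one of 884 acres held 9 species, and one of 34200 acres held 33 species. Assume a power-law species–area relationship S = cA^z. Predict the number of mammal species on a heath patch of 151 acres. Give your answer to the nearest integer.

5

z = ln(33/9) / ln(34200/884) = 1.2993 / 3.6555 = 0.3554
c = 9 / 884^0.3554 = 9 / 11.15 = 0.8072
S₃ = 0.8072 × 151^0.3554 = 0.8072 × 5.949 ≈ 4.802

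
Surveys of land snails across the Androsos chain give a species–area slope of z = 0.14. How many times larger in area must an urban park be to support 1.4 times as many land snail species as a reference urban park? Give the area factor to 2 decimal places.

11.06

(A₂/A₁)^0.14 = 1.4, so A₂/A₁ = 1.4^(1/0.14) = 1.4^7.143
ln(A₂/A₁) = ln 1.4 / 0.14 = 0.3365 / 0.14 = 2.4034
A₂/A₁ = e^2.4034 ≈ 11.06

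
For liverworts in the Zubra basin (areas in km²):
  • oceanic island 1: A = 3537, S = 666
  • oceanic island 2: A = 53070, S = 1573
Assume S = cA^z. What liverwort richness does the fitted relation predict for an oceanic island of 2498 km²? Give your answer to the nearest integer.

596

z = ln(1573/666) / ln(53070/3537) = 0.8595 / 2.7083 = 0.3173
c = 666 / 3537^0.3173 = 666 / 13.37 = 49.82
S₃ = 49.82 × 2498^0.3173 = 49.82 × 11.97 ≈ 596.4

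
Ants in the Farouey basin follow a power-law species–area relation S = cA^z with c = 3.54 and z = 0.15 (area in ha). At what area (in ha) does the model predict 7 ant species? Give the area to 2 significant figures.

7 = 3.54 × A^0.15  ⇒  A^0.15 = 7/3.54 = 1.977
ln A = ln(1.977) / 0.15 = 0.6818 / 0.15 = 4.5452
A = e^4.5452 ≈ 94.18 ha

94 ha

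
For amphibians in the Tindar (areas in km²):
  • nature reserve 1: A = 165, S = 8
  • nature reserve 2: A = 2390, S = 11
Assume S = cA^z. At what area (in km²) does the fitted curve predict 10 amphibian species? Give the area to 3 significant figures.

1070 km²

z = ln(11/8) / ln(2390/165) = 0.3185 / 2.6731 = 0.1191
c = 8 / 165^0.1191 = 8 / 1.837 = 4.354
A = (10/4.354)^(1/0.1191) ⇒ ln A = ln(2.297)/0.1191 = 6.9790
A = e^6.9790 ≈ 1074 km²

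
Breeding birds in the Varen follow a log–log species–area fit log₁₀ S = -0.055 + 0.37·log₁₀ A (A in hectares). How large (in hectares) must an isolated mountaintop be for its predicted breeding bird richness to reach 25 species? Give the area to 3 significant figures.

25 = 0.881 × A^0.37  ⇒  A^0.37 = 25/0.881 = 28.38
ln A = ln(28.38) / 0.37 = 3.3455 / 0.37 = 9.0419
A = e^9.0419 ≈ 8450 hectares

8450 hectares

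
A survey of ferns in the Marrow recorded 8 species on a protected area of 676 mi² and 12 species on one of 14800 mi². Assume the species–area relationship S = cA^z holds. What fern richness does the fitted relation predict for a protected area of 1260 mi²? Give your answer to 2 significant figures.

8.7

z = ln(12/8) / ln(14800/676) = 0.4055 / 3.0862 = 0.1314
c = 8 / 676^0.1314 = 8 / 2.354 = 3.399
S₃ = 3.399 × 1260^0.1314 = 3.399 × 2.555 ≈ 8.682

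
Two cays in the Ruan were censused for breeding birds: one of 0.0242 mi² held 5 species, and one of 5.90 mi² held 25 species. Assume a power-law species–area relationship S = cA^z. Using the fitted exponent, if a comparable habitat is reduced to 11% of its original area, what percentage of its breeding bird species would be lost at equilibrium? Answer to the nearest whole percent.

48%

z = ln(25/5) / ln(5.9/0.0242) = 1.6094 / 5.4964 = 0.2928
S_new/S_old = (A_new/A_old)^z = 0.11^0.2928 = exp(0.2928 × -2.2073) = 0.524
Fraction lost = 1 − 0.524 = 0.476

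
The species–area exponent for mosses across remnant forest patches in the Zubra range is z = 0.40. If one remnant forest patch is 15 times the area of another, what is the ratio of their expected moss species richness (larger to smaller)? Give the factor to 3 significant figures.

S₂/S₁ = (A₂/A₁)^z = 15^0.4
ln(S₂/S₁) = 0.4 × ln 15 = 0.4 × 2.7081 = 1.0832
S₂/S₁ = e^1.0832 ≈ 2.954

2.95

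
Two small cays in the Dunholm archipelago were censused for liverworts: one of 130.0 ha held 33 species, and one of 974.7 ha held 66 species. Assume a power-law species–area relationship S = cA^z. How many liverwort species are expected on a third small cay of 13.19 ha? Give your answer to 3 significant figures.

z = ln(66/33) / ln(974.7/130) = 0.6931 / 2.0146 = 0.3441
c = 33 / 130^0.3441 = 33 / 5.337 = 6.183
S₃ = 6.183 × 13.19^0.3441 = 6.183 × 2.429 ≈ 15.02

15.0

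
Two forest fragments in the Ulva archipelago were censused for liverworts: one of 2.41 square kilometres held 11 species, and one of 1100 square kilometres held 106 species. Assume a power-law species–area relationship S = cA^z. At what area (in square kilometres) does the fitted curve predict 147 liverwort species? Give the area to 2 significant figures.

z = ln(106/11) / ln(1100/2.41) = 2.2655 / 6.1234 = 0.3700
c = 11 / 2.41^0.3700 = 11 / 1.385 = 7.944
A = (147/7.944)^(1/0.3700) ⇒ ln A = ln(18.5)/0.3700 = 7.8869
A = e^7.8869 ≈ 2662 square kilometres

2700 square kilometres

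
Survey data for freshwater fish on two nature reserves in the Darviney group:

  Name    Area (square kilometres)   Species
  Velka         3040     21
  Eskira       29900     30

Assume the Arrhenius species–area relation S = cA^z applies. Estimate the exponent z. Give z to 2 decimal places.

0.16

Taking logs: ln S = ln c + z ln A, so z = (ln S₂ − ln S₁)/(ln A₂ − ln A₁).
z = ln(30/21) / ln(29900/3040) = ln(1.429) / ln(9.836) = 0.3567 / 2.2860 = 0.1560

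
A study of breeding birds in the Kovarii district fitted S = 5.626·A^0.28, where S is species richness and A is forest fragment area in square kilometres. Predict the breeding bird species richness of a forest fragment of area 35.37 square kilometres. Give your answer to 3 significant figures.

S = 5.626 × 35.37^0.28
ln S = ln 5.626 + 0.28 × ln 35.37 = 1.7274 + 0.28 × 3.5659 = 2.7258
S = e^2.7258 ≈ 15.27

15.3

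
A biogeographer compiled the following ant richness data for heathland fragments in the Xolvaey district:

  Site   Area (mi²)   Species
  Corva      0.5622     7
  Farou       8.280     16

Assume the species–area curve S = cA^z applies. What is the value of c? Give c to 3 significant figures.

8.36

z = ln(S₂/S₁) / ln(A₂/A₁) = ln(16/7) / ln(8.28/0.5622) = 0.8267 / 2.6897 = 0.3073
c = S₁ / A₁^z = 7 / 0.5622^0.3073 = 7 / 0.8378 = 8.355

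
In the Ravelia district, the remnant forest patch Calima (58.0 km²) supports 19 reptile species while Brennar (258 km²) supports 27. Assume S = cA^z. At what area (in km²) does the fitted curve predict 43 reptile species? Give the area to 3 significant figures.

1860 km²

z = ln(27/19) / ln(258/58) = 0.3514 / 1.4925 = 0.2354
c = 19 / 58^0.2354 = 19 / 2.601 = 7.304
A = (43/7.304)^(1/0.2354) ⇒ ln A = ln(5.887)/0.2354 = 7.5295
A = e^7.5295 ≈ 1862 km²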